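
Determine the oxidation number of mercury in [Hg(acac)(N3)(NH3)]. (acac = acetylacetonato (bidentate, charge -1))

+2

No counter-ion: the bracketed complex is neutral.
Ligand charges: 1×NH3 neutral; 1×N3 = -1; 1×acac = -1; sum -2.
Hg + (-2) = 0 ⇒ Hg is +2.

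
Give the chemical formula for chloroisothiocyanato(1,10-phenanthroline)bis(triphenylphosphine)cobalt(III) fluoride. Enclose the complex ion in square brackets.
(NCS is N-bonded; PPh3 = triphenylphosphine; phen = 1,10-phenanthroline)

Ligands: 1 isothiocyanato (NCS, -1), 2 triphenylphosphine (PPh3, neutral), 1 chloro (Cl, -1), 1 1,10-phenanthroline (phen, neutral). Ligand charge sum = -2.
Charge balance with fluoride (-1) requires 1 complex ion per 1 fluoride.

[CoCl(NCS)(phen)(PPh3)2]F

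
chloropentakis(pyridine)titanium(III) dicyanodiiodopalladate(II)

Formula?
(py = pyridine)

[TiCl(py)5][Pd(CN)2I2]

Cation [Ti…]: ligand charges -1, Ti(III) ⇒ ion charge 2+.
Anion [Pd…]: ligand charges -4, Pd(II) ⇒ ion charge 2−.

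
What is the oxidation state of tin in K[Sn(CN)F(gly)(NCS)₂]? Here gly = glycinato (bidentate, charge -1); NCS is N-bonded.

1 potassium outside the brackets (+1 each) → the complex ion is 1−.
Ligand charges: 1×CN = -1; 1×gly = -1; 1×F = -1; 2×NCS = -2; sum -5.
Sn + (-5) = 1− ⇒ Sn is +4.

+4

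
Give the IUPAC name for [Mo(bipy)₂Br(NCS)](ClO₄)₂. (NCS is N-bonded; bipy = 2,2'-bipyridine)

bis(2,2'-bipyridine)bromoisothiocyanatomolybdenum(IV) perchlorate

The 2 perchlorate counter-ions carry a total charge of -2, so each complex ion is 2+.
Ligand charges: 1×isothiocyanato (-1 each), 1×bromo (-1 each), 2×2,2'-bipyridine (neutral); total -2. So Mo + (-2) = 2+, giving Mo = +4.
Ligands are named alphabetically: bipyridine before bromo before isothiocyanato.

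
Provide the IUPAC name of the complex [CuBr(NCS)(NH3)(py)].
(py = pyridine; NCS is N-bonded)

amminebromoisothiocyanato(pyridine)copper(II)

There is no counter-ion, so the complex is neutral overall.
Ligand charges: 1×bromo (-1 each), 1×pyridine (neutral), 1×ammine (neutral), 1×isothiocyanato (-1 each); total -2. So Cu + (-2) = 0, giving Cu = +2.
Ligands are named alphabetically: ammine before bromo before isothiocyanato before pyridine.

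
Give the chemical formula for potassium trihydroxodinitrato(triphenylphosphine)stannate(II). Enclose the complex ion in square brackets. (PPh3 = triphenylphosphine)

Ligands: 1 triphenylphosphine (PPh3, neutral), 3 hydroxo (OH, -1), 2 nitrato (NO3, -1). Ligand charge sum = -5.
With Sn in oxidation state +2, the complex ion is [Sn...]^3−.
Charge balance with potassium (+1) requires 1 complex ion per 3 potassium.

K3[Sn(NO3)2(OH)3(PPh3)]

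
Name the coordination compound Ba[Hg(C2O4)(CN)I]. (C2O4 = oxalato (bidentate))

The 1 barium counter-ion carries a total charge of +2, so each complex ion is 2−.
Ligand charges: 1×iodo (-1 each), 1×oxalato (-2 each), 1×cyano (-1 each); total -4. So Hg + (-4) = 2−, giving Hg = +2.
Ligands are named alphabetically: cyano before iodo before oxalato.
The complex ion is anionic, so mercury takes the -ate form mercurate(II).

barium cyanoiodooxalatomercurate(II)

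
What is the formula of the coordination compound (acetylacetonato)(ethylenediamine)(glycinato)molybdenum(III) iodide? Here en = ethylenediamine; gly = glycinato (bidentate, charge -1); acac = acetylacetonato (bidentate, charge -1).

Ligands: 1 ethylenediamine (en, neutral), 1 glycinato (gly, -1), 1 acetylacetonato (acac, -1). Ligand charge sum = -2.
Charge balance with iodide (-1) requires 1 complex ion per 1 iodide.

[Mo(acac)(en)(gly)]I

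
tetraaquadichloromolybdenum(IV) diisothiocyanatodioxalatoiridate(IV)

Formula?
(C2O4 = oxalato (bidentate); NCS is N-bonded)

[MoCl2(H2O)4][Ir(C2O4)2(NCS)2]

Cation [Mo…]: ligand charges -2, Mo(IV) ⇒ ion charge 2+.
Anion [Ir…]: ligand charges -6, Ir(IV) ⇒ ion charge 2−.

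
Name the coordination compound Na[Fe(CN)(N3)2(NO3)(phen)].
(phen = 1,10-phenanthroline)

sodium diazidocyanonitrato(1,10-phenanthroline)ferrate(III)

The 1 sodium counter-ion carries a total charge of +1, so each complex ion is 1−.
Ligand charges: 2×azido (-1 each), 1×nitrato (-1 each), 1×cyano (-1 each), 1×1,10-phenanthroline (neutral); total -4. So Fe + (-4) = 1−, giving Fe = +3.
Ligands are named alphabetically: azido before cyano before nitrato before phenanthroline.
The complex ion is anionic, so iron takes the -ate form ferrate(III).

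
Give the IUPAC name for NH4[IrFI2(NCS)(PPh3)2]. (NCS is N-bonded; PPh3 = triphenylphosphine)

The 1 ammonium counter-ion carries a total charge of +1, so each complex ion is 1−.
Ligand charges: 2×iodo (-1 each), 1×isothiocyanato (-1 each), 2×triphenylphosphine (neutral), 1×fluoro (-1 each); total -4. So Ir + (-4) = 1−, giving Ir = +3.
The complex ion is anionic, so iridium takes the -ate form iridate(III).

ammonium fluorodiiodoisothiocyanatobis(triphenylphosphine)iridate(III)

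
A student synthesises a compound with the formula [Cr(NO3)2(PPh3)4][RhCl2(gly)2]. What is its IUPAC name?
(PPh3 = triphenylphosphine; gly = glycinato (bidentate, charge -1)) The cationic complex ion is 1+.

Both ions are complex: the cation is named first with the plain metal name, the anion second with the -ate form; each ion's ligands are alphabetised independently.
The complex cation is given as 1+; its ligand charges sum to -2, so Cr = +3.
A 1:1 salt means the anion carries the equal and opposite charge, 1−.
Anion: ligand charges sum to -4; for the ion to be 1−, Rh = +3.

dinitratotetrakis(triphenylphosphine)chromium(III) dichlorobis(glycinato)rhodate(III)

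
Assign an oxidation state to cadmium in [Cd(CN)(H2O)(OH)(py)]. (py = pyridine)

+2

No counter-ion: the bracketed complex is neutral.
Ligand charges: 1×CN = -1; 1×py neutral; 1×OH = -1; 1×H2O neutral; sum -2.
Cd + (-2) = 0 ⇒ Cd is +2.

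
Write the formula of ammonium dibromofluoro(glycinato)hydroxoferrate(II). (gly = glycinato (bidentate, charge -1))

Ligands: 2 bromo (Br, -1), 1 glycinato (gly, -1), 1 hydroxo (OH, -1), 1 fluoro (F, -1). Ligand charge sum = -5.
With Fe in oxidation state +2, the complex ion is [Fe...]^3−.
Charge balance with ammonium (+1) requires 1 complex ion per 3 ammonium.

(NH4)3[FeBr2F(gly)(OH)]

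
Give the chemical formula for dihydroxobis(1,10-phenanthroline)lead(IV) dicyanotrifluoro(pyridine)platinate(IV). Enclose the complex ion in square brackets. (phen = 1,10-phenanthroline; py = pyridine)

Cation [Pb…]: ligand charges -2, Pb(IV) ⇒ ion charge 2+.
Anion [Pt…]: ligand charges -5, Pt(IV) ⇒ ion charge 1−.
One 2+ cation requires 2 of the 1− anion.

[Pb(OH)2(phen)2][Pt(CN)2F3(py)]2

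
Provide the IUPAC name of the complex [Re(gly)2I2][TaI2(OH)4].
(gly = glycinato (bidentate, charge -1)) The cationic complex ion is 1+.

Both ions are complex: the cation is named first with the plain metal name, the anion second with the -ate form; each ion's ligands are alphabetised independently.
The complex cation is given as 1+; its ligand charges sum to -4, so Re = +5.
A 1:1 salt means the anion carries the equal and opposite charge, 1−.
Anion: ligand charges sum to -6; for the ion to be 1−, Ta = +5.

bis(glycinato)diiodorhenium(V) tetrahydroxodiiodotantalate(V)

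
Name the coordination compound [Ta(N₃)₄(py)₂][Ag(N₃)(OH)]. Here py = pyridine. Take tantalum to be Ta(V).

tetraazidobis(pyridine)tantalum(V) azidohydroxoargentate(I)

Ta is given as +5; the cation's ligand charges sum to -4, so the complex cation is 1+.
A 1:1 salt means the anion carries the equal and opposite charge, 1−.
Anion: ligand charges sum to -2; for the ion to be 1−, Ag = +1.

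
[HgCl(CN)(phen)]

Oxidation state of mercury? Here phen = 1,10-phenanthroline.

No counter-ion: the bracketed complex is neutral.
Ligand charges: 1×CN = -1; 1×Cl = -1; 1×phen neutral; sum -2.
Hg + (-2) = 0 ⇒ Hg is +2.

+2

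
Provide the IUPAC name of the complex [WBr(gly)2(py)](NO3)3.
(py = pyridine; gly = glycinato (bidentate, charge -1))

bromobis(glycinato)(pyridine)tungsten(VI) nitrate

The 3 nitrate counter-ions carry a total charge of -3, so each complex ion is 3+.
Ligand charges: 1×bromo (-1 each), 1×pyridine (neutral), 2×glycinato (-1 each); total -3. So W + (-3) = 3+, giving W = +6.
Ligands are named alphabetically: bromo before glycinato before pyridine.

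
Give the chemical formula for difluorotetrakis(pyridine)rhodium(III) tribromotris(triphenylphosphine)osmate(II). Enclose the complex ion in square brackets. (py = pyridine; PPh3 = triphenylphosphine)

Cation [Rh…]: ligand charges -2, Rh(III) ⇒ ion charge 1+.
Anion [Os…]: ligand charges -3, Os(II) ⇒ ion charge 1−.

[RhF2(py)4][OsBr3(PPh3)3]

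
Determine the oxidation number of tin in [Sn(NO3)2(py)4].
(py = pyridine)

No counter-ion: the bracketed complex is neutral.
Ligand charges: 4×py neutral; 2×NO3 = -2; sum -2.
Sn + (-2) = 0 ⇒ Sn is +2.

+2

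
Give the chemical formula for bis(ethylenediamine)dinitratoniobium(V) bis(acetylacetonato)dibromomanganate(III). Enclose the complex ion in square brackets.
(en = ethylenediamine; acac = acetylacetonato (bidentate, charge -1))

[Nb(en)2(NO3)2][Mn(acac)2Br2]3

Cation [Nb…]: ligand charges -2, Nb(V) ⇒ ion charge 3+.
Anion [Mn…]: ligand charges -4, Mn(III) ⇒ ion charge 1−.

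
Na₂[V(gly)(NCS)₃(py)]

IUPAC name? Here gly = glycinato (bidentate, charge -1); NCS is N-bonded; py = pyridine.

sodium (glycinato)triisothiocyanato(pyridine)vanadate(II)

The 2 sodium counter-ions carry a total charge of +2, so each complex ion is 2−.
Ligand charges: 1×glycinato (-1 each), 3×isothiocyanato (-1 each), 1×pyridine (neutral); total -4. So V + (-4) = 2−, giving V = +2.
The complex ion is anionic, so vanadium takes the -ate form vanadate(II).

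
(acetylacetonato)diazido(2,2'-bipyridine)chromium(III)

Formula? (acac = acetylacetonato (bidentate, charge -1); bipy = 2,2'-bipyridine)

[Cr(acac)(bipy)(N3)2]

Ligands: 2 azido (N3, -1), 1 acetylacetonato (acac, -1), 1 2,2'-bipyridine (bipy, neutral). Ligand charge sum = -3.
With Cr in oxidation state +3, the complex ion is [Cr...].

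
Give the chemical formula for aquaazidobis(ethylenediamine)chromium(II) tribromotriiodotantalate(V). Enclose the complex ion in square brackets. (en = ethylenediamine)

Cation [Cr…]: ligand charges -1, Cr(II) ⇒ ion charge 1+.
Anion [Ta…]: ligand charges -6, Ta(V) ⇒ ion charge 1−.
One 1+ cation balances one 1− anion.

[Cr(en)2(H2O)(N3)][TaBr3I3]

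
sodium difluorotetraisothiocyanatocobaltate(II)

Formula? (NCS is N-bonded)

Na4[CoF2(NCS)4]

Ligands: 2 fluoro (F, -1), 4 isothiocyanato (NCS, -1). Ligand charge sum = -6.
With Co in oxidation state +2, the complex ion is [Co...]^4−.
Charge balance with sodium (+1) requires 1 complex ion per 4 sodium.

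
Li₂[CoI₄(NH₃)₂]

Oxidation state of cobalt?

2 lithium outside the brackets (+1 each) → the complex ion is 2−.
Ligand charges: 4×I = -4; 2×NH3 neutral; sum -4.
Co + (-4) = 2− ⇒ Co is +2.

+2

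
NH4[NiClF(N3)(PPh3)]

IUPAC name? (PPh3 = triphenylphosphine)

ammonium azidochlorofluoro(triphenylphosphine)nickelate(II)

The 1 ammonium counter-ion carries a total charge of +1, so each complex ion is 1−.
Ligand charges: 1×triphenylphosphine (neutral), 1×azido (-1 each), 1×fluoro (-1 each), 1×chloro (-1 each); total -3. So Ni + (-3) = 1−, giving Ni = +2.
The complex ion is anionic, so nickel takes the -ate form nickelate(II).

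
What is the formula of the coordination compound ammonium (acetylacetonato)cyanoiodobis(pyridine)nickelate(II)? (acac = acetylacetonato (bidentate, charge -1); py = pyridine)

Ligands: 1 acetylacetonato (acac, -1), 1 iodo (I, -1), 1 cyano (CN, -1), 2 pyridine (py, neutral). Ligand charge sum = -3.
With Ni in oxidation state +2, the complex ion is [Ni...]^1−.
Charge balance with ammonium (+1) requires 1 complex ion per 1 ammonium.

NH4[Ni(acac)(CN)I(py)2]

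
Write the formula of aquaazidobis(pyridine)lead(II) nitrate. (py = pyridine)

[Pb(H2O)(N3)(py)2]NO3

Ligands: 2 pyridine (py, neutral), 1 aqua (H2O, neutral), 1 azido (N3, -1). Ligand charge sum = -1.
Charge balance with nitrate (-1) requires 1 complex ion per 1 nitrate.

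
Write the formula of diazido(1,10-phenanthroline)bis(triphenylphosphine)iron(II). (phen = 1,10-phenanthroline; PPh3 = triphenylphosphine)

[Fe(N3)2(phen)(PPh3)2]

Ligands: 1 1,10-phenanthroline (phen, neutral), 2 triphenylphosphine (PPh3, neutral), 2 azido (N3, -1). Ligand charge sum = -2.
With Fe in oxidation state +2, the complex ion is [Fe...].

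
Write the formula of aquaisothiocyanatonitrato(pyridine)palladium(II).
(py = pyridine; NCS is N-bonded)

Ligands: 1 aqua (H2O, neutral), 1 pyridine (py, neutral), 1 isothiocyanato (NCS, -1), 1 nitrato (NO3, -1). Ligand charge sum = -2.
With Pd in oxidation state +2, the complex ion is [Pd...].

[Pd(H2O)(NCS)(NO3)(py)]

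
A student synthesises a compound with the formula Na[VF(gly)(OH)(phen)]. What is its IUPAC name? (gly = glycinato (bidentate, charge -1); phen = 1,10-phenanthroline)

sodium fluoro(glycinato)hydroxo(1,10-phenanthroline)vanadate(II)

The 1 sodium counter-ion carries a total charge of +1, so each complex ion is 1−.
Ligand charges: 1×hydroxo (-1 each), 1×glycinato (-1 each), 1×fluoro (-1 each), 1×1,10-phenanthroline (neutral); total -3. So V + (-3) = 1−, giving V = +2.
The complex ion is anionic, so vanadium takes the -ate form vanadate(II).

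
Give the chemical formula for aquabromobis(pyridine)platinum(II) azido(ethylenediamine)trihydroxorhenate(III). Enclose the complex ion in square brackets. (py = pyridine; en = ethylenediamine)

Cation [Pt…]: ligand charges -1, Pt(II) ⇒ ion charge 1+.
Anion [Re…]: ligand charges -4, Re(III) ⇒ ion charge 1−.
One 1+ cation balances one 1− anion.

[PtBr(H2O)(py)2][Re(en)(N3)(OH)3]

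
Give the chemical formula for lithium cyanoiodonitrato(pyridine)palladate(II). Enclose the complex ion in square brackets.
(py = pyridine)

Ligands: 1 nitrato (NO3, -1), 1 cyano (CN, -1), 1 iodo (I, -1), 1 pyridine (py, neutral). Ligand charge sum = -3.
With Pd in oxidation state +2, the complex ion is [Pd...]^1−.
Charge balance with lithium (+1) requires 1 complex ion per 1 lithium.

Li[Pd(CN)I(NO3)(py)]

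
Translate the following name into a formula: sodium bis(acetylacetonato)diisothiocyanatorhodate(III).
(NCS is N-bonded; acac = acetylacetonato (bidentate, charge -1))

Na[Rh(acac)2(NCS)2]

Ligands: 2 isothiocyanato (NCS, -1), 2 acetylacetonato (acac, -1). Ligand charge sum = -4.
With Rh in oxidation state +3, the complex ion is [Rh...]^1−.
Charge balance with sodium (+1) requires 1 complex ion per 1 sodium.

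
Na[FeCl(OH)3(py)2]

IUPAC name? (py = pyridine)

sodium chlorotrihydroxobis(pyridine)ferrate(III)

The 1 sodium counter-ion carries a total charge of +1, so each complex ion is 1−.
Ligand charges: 3×hydroxo (-1 each), 1×chloro (-1 each), 2×pyridine (neutral); total -4. So Fe + (-4) = 1−, giving Fe = +3.
Ligands are named alphabetically: chloro before hydroxo before pyridine.
The complex ion is anionic, so iron takes the -ate form ferrate(III).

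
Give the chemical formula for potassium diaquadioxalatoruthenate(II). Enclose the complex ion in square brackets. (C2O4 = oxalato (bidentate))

K2[Ru(C2O4)2(H2O)2]

Ligands: 2 aqua (H2O, neutral), 2 oxalato (C2O4, -2). Ligand charge sum = -4.
With Ru in oxidation state +2, the complex ion is [Ru...]^2−.
Charge balance with potassium (+1) requires 1 complex ion per 2 potassium.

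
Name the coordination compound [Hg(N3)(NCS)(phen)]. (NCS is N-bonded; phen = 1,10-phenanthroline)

There is no counter-ion, so the complex is neutral overall.
Ligand charges: 1×azido (-1 each), 1×isothiocyanato (-1 each), 1×1,10-phenanthroline (neutral); total -2. So Hg + (-2) = 0, giving Hg = +2.
Ligands are named alphabetically: azido before isothiocyanato before phenanthroline.

azidoisothiocyanato(1,10-phenanthroline)mercury(II)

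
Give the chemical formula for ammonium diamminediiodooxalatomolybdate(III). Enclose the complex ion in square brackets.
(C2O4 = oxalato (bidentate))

Ligands: 2 ammine (NH3, neutral), 1 oxalato (C2O4, -2), 2 iodo (I, -1). Ligand charge sum = -4.
Charge balance with ammonium (+1) requires 1 complex ion per 1 ammonium.

NH4[Mo(C2O4)I2(NH3)2]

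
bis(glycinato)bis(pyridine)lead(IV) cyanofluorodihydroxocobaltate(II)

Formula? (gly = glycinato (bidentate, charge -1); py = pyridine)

[Pb(gly)2(py)2][Co(CN)F(OH)2]

Cation [Pb…]: ligand charges -2, Pb(IV) ⇒ ion charge 2+.
Anion [Co…]: ligand charges -4, Co(II) ⇒ ion charge 2−.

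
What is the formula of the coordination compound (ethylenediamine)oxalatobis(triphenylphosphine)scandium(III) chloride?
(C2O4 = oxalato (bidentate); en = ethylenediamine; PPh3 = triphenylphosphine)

[Sc(C2O4)(en)(PPh3)2]Cl

Ligands: 1 oxalato (C2O4, -2), 1 ethylenediamine (en, neutral), 2 triphenylphosphine (PPh3, neutral). Ligand charge sum = -2.
With Sc in oxidation state +3, the complex ion is [Sc...]^1+.
Charge balance with chloride (-1) requires 1 complex ion per 1 chloride.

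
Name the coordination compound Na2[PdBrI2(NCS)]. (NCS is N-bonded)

The 2 sodium counter-ions carry a total charge of +2, so each complex ion is 2−.
Ligand charges: 1×bromo (-1 each), 2×iodo (-1 each), 1×isothiocyanato (-1 each); total -4. So Pd + (-4) = 2−, giving Pd = +2.
The complex ion is anionic, so palladium takes the -ate form palladate(II).

sodium bromodiiodoisothiocyanatopalladate(II)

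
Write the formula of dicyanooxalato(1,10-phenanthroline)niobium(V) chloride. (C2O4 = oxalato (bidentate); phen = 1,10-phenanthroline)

[Nb(C2O4)(CN)2(phen)]Cl

Ligands: 1 oxalato (C2O4, -2), 2 cyano (CN, -1), 1 1,10-phenanthroline (phen, neutral). Ligand charge sum = -4.
Charge balance with chloride (-1) requires 1 complex ion per 1 chloride.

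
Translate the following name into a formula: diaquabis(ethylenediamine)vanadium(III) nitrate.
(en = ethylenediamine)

[V(en)2(H2O)2](NO3)3

Ligands: 2 aqua (H2O, neutral), 2 ethylenediamine (en, neutral). Ligand charge sum = 0.
With V in oxidation state +3, the complex ion is [V...]^3+.
Charge balance with nitrate (-1) requires 1 complex ion per 3 nitrate.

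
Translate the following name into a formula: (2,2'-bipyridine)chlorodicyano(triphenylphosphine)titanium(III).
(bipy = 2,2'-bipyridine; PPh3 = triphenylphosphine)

[Ti(bipy)Cl(CN)2(PPh3)]

Ligands: 1 2,2'-bipyridine (bipy, neutral), 2 cyano (CN, -1), 1 triphenylphosphine (PPh3, neutral), 1 chloro (Cl, -1). Ligand charge sum = -3.
With Ti in oxidation state +3, the complex ion is [Ti...].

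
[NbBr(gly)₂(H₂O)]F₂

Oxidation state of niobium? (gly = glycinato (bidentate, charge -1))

2 fluoride outside the brackets (-1 each) → the complex ion is 2+.
Ligand charges: 1×Br = -1; 1×H2O neutral; 2×gly = -2; sum -3.
Nb + (-3) = 2+ ⇒ Nb is +5.

+5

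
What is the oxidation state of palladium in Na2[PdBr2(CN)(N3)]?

2 sodium outside the brackets (+1 each) → the complex ion is 2−.
Ligand charges: 1×N3 = -1; 2×Br = -2; 1×CN = -1; sum -4.
Pd + (-4) = 2− ⇒ Pd is +2.

+2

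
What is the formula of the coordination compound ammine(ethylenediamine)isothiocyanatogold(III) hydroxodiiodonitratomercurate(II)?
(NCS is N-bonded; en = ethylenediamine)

[Au(en)(NCS)(NH3)][HgI2(NO3)(OH)]

Cation [Au…]: ligand charges -1, Au(III) ⇒ ion charge 2+.
Anion [Hg…]: ligand charges -4, Hg(II) ⇒ ion charge 2−.
One 2+ cation balances one 2− anion.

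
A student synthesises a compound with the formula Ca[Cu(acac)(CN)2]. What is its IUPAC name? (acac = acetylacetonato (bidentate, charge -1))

The 1 calcium counter-ion carries a total charge of +2, so each complex ion is 2−.
Ligand charges: 2×cyano (-1 each), 1×acetylacetonato (-1 each); total -3. So Cu + (-3) = 2−, giving Cu = +1.
Ligands are named alphabetically: acetylacetonato before cyano.
The complex ion is anionic, so copper takes the -ate form cuprate(I).

calcium (acetylacetonato)dicyanocuprate(I)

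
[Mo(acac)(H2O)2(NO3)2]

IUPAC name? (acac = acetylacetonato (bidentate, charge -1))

(acetylacetonato)diaquadinitratomolybdenum(III)

There is no counter-ion, so the complex is neutral overall.
Ligand charges: 2×aqua (neutral), 2×nitrato (-1 each), 1×acetylacetonato (-1 each); total -3. So Mo + (-3) = 0, giving Mo = +3.
Ligands are named alphabetically: acetylacetonato before aqua before nitrato.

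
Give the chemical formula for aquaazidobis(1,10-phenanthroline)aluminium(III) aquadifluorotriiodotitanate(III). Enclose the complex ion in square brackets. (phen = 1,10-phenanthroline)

[Al(H2O)(N3)(phen)2][TiF2(H2O)I3]

Cation [Al…]: ligand charges -1, Al(III) ⇒ ion charge 2+.
Anion [Ti…]: ligand charges -5, Ti(III) ⇒ ion charge 2−.
One 2+ cation balances one 2− anion.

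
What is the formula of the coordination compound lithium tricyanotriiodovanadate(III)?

Li3[V(CN)3I3]

Ligands: 3 iodo (I, -1), 3 cyano (CN, -1). Ligand charge sum = -6.
With V in oxidation state +3, the complex ion is [V...]^3−.
Charge balance with lithium (+1) requires 1 complex ion per 3 lithium.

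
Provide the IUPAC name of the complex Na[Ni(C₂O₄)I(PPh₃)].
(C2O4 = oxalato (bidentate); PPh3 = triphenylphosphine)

The 1 sodium counter-ion carries a total charge of +1, so each complex ion is 1−.
Ligand charges: 1×oxalato (-2 each), 1×triphenylphosphine (neutral), 1×iodo (-1 each); total -3. So Ni + (-3) = 1−, giving Ni = +2.
Ligands are named alphabetically: iodo before oxalato before triphenylphosphine.
The complex ion is anionic, so nickel takes the -ate form nickelate(II).

sodium iodooxalato(triphenylphosphine)nickelate(II)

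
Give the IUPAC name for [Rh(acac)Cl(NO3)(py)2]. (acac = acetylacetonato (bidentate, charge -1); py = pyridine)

There is no counter-ion, so the complex is neutral overall.
Ligand charges: 1×chloro (-1 each), 1×nitrato (-1 each), 1×acetylacetonato (-1 each), 2×pyridine (neutral); total -3. So Rh + (-3) = 0, giving Rh = +3.
Ligands are named alphabetically: acetylacetonato before chloro before nitrato before pyridine.

(acetylacetonato)chloronitratobis(pyridine)rhodium(III)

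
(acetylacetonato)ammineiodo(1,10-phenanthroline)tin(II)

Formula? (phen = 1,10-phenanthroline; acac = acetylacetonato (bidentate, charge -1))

Ligands: 1 1,10-phenanthroline (phen, neutral), 1 iodo (I, -1), 1 acetylacetonato (acac, -1), 1 ammine (NH3, neutral). Ligand charge sum = -2.
With Sn in oxidation state +2, the complex ion is [Sn...].

[Sn(acac)I(NH3)(phen)]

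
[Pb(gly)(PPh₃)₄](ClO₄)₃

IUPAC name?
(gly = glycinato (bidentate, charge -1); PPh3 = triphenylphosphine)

(glycinato)tetrakis(triphenylphosphine)lead(IV) perchlorate

The 3 perchlorate counter-ions carry a total charge of -3, so each complex ion is 3+.
Ligand charges: 1×glycinato (-1 each), 4×triphenylphosphine (neutral); total -1. So Pb + (-1) = 3+, giving Pb = +4.
Ligands are named alphabetically: glycinato before triphenylphosphine.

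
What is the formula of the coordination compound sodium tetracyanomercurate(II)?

Na2[Hg(CN)4]

Ligands: 4 cyano (CN, -1). Ligand charge sum = -4.
Charge balance with sodium (+1) requires 1 complex ion per 2 sodium.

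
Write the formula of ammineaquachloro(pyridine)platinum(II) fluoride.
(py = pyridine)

Ligands: 1 pyridine (py, neutral), 1 chloro (Cl, -1), 1 aqua (H2O, neutral), 1 ammine (NH3, neutral). Ligand charge sum = -1.
With Pt in oxidation state +2, the complex ion is [Pt...]^1+.
Charge balance with fluoride (-1) requires 1 complex ion per 1 fluoride.

[PtCl(H2O)(NH3)(py)]F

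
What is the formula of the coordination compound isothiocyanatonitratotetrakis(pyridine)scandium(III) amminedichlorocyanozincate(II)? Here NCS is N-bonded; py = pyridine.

[Sc(NCS)(NO3)(py)4][ZnCl2(CN)(NH3)]

Cation [Sc…]: ligand charges -2, Sc(III) ⇒ ion charge 1+.
Anion [Zn…]: ligand charges -3, Zn(II) ⇒ ion charge 1−.
One 1+ cation balances one 1− anion.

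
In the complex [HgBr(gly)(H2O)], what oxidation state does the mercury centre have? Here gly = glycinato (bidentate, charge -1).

No counter-ion: the bracketed complex is neutral.
Ligand charges: 1×gly = -1; 1×Br = -1; 1×H2O neutral; sum -2.
Hg + (-2) = 0 ⇒ Hg is +2.

+2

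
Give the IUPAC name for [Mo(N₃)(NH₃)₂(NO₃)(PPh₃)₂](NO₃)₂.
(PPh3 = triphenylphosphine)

The 2 nitrate counter-ions carry a total charge of -2, so each complex ion is 2+.
Ligand charges: 2×triphenylphosphine (neutral), 1×nitrato (-1 each), 2×ammine (neutral), 1×azido (-1 each); total -2. So Mo + (-2) = 2+, giving Mo = +4.
Ligands are named alphabetically: ammine before azido before nitrato before triphenylphosphine.

diammineazidonitratobis(triphenylphosphine)molybdenum(IV) nitrate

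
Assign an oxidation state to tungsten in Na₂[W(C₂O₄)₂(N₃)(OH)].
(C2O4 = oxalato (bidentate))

+4

2 sodium outside the brackets (+1 each) → the complex ion is 2−.
Ligand charges: 2×C2O4 = -4; 1×N3 = -1; 1×OH = -1; sum -6.
W + (-6) = 2− ⇒ W is +4.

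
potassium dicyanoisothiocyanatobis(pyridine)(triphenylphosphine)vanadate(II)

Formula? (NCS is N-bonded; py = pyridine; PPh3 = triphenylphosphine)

K[V(CN)2(NCS)(PPh3)(py)2]

Ligands: 1 isothiocyanato (NCS, -1), 2 pyridine (py, neutral), 2 cyano (CN, -1), 1 triphenylphosphine (PPh3, neutral). Ligand charge sum = -3.
Charge balance with potassium (+1) requires 1 complex ion per 1 potassium.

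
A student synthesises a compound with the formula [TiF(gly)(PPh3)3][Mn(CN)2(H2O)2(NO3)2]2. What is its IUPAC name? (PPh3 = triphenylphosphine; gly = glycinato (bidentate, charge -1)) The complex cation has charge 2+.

fluoro(glycinato)tris(triphenylphosphine)titanium(IV) diaquadicyanodinitratomanganate(III)

The complex cation is given as 2+; its ligand charges sum to -2, so Ti = +4.
With 2 anions per cation, each anion must be 2/2 = 1−.
Anion: ligand charges sum to -4; for the ion to be 1−, Mn = +3.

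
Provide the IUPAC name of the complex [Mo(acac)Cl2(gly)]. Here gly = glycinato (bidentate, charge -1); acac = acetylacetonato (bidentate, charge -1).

There is no counter-ion, so the complex is neutral overall.
Ligand charges: 1×glycinato (-1 each), 1×acetylacetonato (-1 each), 2×chloro (-1 each); total -4. So Mo + (-4) = 0, giving Mo = +4.
Ligands are named alphabetically: acetylacetonato before chloro before glycinato.

(acetylacetonato)dichloro(glycinato)molybdenum(IV)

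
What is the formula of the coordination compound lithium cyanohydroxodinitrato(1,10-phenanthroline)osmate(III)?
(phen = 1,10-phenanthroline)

Li[Os(CN)(NO3)2(OH)(phen)]

Ligands: 1 1,10-phenanthroline (phen, neutral), 2 nitrato (NO3, -1), 1 hydroxo (OH, -1), 1 cyano (CN, -1). Ligand charge sum = -4.
Charge balance with lithium (+1) requires 1 complex ion per 1 lithium.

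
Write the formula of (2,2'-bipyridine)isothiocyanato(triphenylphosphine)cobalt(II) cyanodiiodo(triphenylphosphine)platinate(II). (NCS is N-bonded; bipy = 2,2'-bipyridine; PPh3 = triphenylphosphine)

Cation [Co…]: ligand charges -1, Co(II) ⇒ ion charge 1+.
Anion [Pt…]: ligand charges -3, Pt(II) ⇒ ion charge 1−.
One 1+ cation balances one 1− anion.

[Co(bipy)(NCS)(PPh3)][Pt(CN)I2(PPh3)]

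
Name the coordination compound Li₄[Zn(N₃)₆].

The 4 lithium counter-ions carry a total charge of +4, so each complex ion is 4−.
Ligand charges: 6×azido (-1 each); total -6. So Zn + (-6) = 4−, giving Zn = +2.
The complex ion is anionic, so zinc takes the -ate form zincate(II).

lithium hexaazidozincate(II)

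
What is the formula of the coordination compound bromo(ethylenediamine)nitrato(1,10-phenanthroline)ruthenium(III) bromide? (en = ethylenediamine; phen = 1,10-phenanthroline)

Ligands: 1 nitrato (NO3, -1), 1 ethylenediamine (en, neutral), 1 bromo (Br, -1), 1 1,10-phenanthroline (phen, neutral). Ligand charge sum = -2.
With Ru in oxidation state +3, the complex ion is [Ru...]^1+.
Charge balance with bromide (-1) requires 1 complex ion per 1 bromide.

[RuBr(en)(NO3)(phen)]Br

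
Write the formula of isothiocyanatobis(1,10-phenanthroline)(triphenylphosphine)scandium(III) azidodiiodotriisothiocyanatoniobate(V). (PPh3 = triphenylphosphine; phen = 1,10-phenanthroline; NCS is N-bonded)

Cation [Sc…]: ligand charges -1, Sc(III) ⇒ ion charge 2+.
Anion [Nb…]: ligand charges -6, Nb(V) ⇒ ion charge 1−.
One 2+ cation requires 2 of the 1− anion.

[Sc(NCS)(phen)2(PPh3)][NbI2(N3)(NCS)3]2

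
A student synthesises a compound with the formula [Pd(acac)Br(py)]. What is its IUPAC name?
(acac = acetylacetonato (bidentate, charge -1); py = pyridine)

There is no counter-ion, so the complex is neutral overall.
Ligand charges: 1×acetylacetonato (-1 each), 1×pyridine (neutral), 1×bromo (-1 each); total -2. So Pd + (-2) = 0, giving Pd = +2.
Ligands are named alphabetically: acetylacetonato before bromo before pyridine.

(acetylacetonato)bromo(pyridine)palladium(II)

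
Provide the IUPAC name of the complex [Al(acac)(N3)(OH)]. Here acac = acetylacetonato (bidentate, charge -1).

There is no counter-ion, so the complex is neutral overall.
Ligand charges: 1×acetylacetonato (-1 each), 1×hydroxo (-1 each), 1×azido (-1 each); total -3. So Al + (-3) = 0, giving Al = +3.
Ligands are named alphabetically: acetylacetonato before azido before hydroxo.

(acetylacetonato)azidohydroxoaluminium(III)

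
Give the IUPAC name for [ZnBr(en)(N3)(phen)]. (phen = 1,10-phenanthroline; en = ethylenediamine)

azidobromo(ethylenediamine)(1,10-phenanthroline)zinc(II)

There is no counter-ion, so the complex is neutral overall.
Ligand charges: 1×bromo (-1 each), 1×1,10-phenanthroline (neutral), 1×ethylenediamine (neutral), 1×azido (-1 each); total -2. So Zn + (-2) = 0, giving Zn = +2.
Ligands are named alphabetically: azido before bromo before ethylenediamine before phenanthroline.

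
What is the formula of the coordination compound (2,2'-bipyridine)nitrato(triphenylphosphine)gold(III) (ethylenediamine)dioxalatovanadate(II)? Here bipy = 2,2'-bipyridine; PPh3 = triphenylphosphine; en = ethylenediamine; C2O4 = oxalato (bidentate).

Cation [Au…]: ligand charges -1, Au(III) ⇒ ion charge 2+.
Anion [V…]: ligand charges -4, V(II) ⇒ ion charge 2−.

[Au(bipy)(NO3)(PPh3)][V(C2O4)2(en)]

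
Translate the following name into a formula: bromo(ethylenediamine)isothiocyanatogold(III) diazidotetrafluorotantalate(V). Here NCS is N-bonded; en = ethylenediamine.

Cation [Au…]: ligand charges -2, Au(III) ⇒ ion charge 1+.
Anion [Ta…]: ligand charges -6, Ta(V) ⇒ ion charge 1−.
One 1+ cation balances one 1− anion.

[AuBr(en)(NCS)][TaF4(N3)2]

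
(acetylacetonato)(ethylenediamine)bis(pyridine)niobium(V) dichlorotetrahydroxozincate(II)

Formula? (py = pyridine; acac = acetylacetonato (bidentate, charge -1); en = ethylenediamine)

Cation [Nb…]: ligand charges -1, Nb(V) ⇒ ion charge 4+.
Anion [Zn…]: ligand charges -6, Zn(II) ⇒ ion charge 4−.

[Nb(acac)(en)(py)2][ZnCl2(OH)4]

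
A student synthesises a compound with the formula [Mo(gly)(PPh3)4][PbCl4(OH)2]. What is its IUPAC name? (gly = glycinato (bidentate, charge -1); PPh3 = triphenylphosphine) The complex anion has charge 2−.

(glycinato)tetrakis(triphenylphosphine)molybdenum(III) tetrachlorodihydroxoplumbate(IV)

Both ions are complex: the cation is named first with the plain metal name, the anion second with the -ate form; each ion's ligands are alphabetised independently.
The complex anion is given as 2−; its ligand charges sum to -6, so Pb = +4.
A 1:1 salt means the cation carries the equal and opposite charge, 2+.
Cation: ligand charges sum to -1; for the ion to be 2+, Mo = +3.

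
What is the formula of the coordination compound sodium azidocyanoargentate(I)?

Ligands: 1 azido (N3, -1), 1 cyano (CN, -1). Ligand charge sum = -2.
Charge balance with sodium (+1) requires 1 complex ion per 1 sodium.

Na[Ag(CN)(N3)]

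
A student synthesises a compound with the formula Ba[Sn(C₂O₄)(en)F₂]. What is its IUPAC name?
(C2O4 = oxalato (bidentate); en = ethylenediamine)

barium (ethylenediamine)difluorooxalatostannate(II)

The 1 barium counter-ion carries a total charge of +2, so each complex ion is 2−.
Ligand charges: 2×fluoro (-1 each), 1×oxalato (-2 each), 1×ethylenediamine (neutral); total -4. So Sn + (-4) = 2−, giving Sn = +2.
Ligands are named alphabetically: ethylenediamine before fluoro before oxalato.
The complex ion is anionic, so tin takes the -ate form stannate(II).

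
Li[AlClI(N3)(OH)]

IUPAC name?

The 1 lithium counter-ion carries a total charge of +1, so each complex ion is 1−.
Ligand charges: 1×chloro (-1 each), 1×azido (-1 each), 1×iodo (-1 each), 1×hydroxo (-1 each); total -4. So Al + (-4) = 1−, giving Al = +3.
The complex ion is anionic, so aluminium takes the -ate form aluminate(III).

lithium azidochlorohydroxoiodoaluminate(III)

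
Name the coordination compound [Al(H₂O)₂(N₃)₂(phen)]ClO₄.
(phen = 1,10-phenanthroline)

diaquadiazido(1,10-phenanthroline)aluminium(III) perchlorate

The 1 perchlorate counter-ion carries a total charge of -1, so each complex ion is 1+.
Ligand charges: 2×aqua (neutral), 2×azido (-1 each), 1×1,10-phenanthroline (neutral); total -2. So Al + (-2) = 1+, giving Al = +3.
Ligands are named alphabetically: aqua before azido before phenanthroline.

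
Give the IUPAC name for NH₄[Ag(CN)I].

The 1 ammonium counter-ion carries a total charge of +1, so each complex ion is 1−.
Ligand charges: 1×cyano (-1 each), 1×iodo (-1 each); total -2. So Ag + (-2) = 1−, giving Ag = +1.
Ligands are named alphabetically: cyano before iodo.
The complex ion is anionic, so silver takes the -ate form argentate(I).

ammonium cyanoiodoargentate(I)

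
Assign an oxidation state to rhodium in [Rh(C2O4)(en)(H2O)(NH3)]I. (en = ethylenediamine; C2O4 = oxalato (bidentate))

1 iodide outside the brackets (-1 each) → the complex ion is 1+.
Ligand charges: 1×en neutral; 1×NH3 neutral; 1×C2O4 = -2; 1×H2O neutral; sum -2.
Rh + (-2) = 1+ ⇒ Rh is +3.

+3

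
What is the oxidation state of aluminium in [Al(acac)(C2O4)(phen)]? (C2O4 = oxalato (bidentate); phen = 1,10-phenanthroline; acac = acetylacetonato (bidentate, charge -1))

+3

No counter-ion: the bracketed complex is neutral.
Ligand charges: 1×C2O4 = -2; 1×phen neutral; 1×acac = -1; sum -3.
Al + (-3) = 0 ⇒ Al is +3.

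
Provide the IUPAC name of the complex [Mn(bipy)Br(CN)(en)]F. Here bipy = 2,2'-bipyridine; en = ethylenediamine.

(2,2'-bipyridine)bromocyano(ethylenediamine)manganese(III) fluoride

The 1 fluoride counter-ion carries a total charge of -1, so each complex ion is 1+.
Ligand charges: 1×2,2'-bipyridine (neutral), 1×ethylenediamine (neutral), 1×bromo (-1 each), 1×cyano (-1 each); total -2. So Mn + (-2) = 1+, giving Mn = +3.
Ligands are named alphabetically: bipyridine before bromo before cyano before ethylenediamine.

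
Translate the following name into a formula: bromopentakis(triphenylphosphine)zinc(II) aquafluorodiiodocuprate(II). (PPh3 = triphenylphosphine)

[ZnBr(PPh3)5][CuF(H2O)I2]

Cation [Zn…]: ligand charges -1, Zn(II) ⇒ ion charge 1+.
Anion [Cu…]: ligand charges -3, Cu(II) ⇒ ion charge 1−.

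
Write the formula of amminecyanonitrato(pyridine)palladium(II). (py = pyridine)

[Pd(CN)(NH3)(NO3)(py)]

Ligands: 1 ammine (NH3, neutral), 1 pyridine (py, neutral), 1 nitrato (NO3, -1), 1 cyano (CN, -1). Ligand charge sum = -2.
With Pd in oxidation state +2, the complex ion is [Pd...].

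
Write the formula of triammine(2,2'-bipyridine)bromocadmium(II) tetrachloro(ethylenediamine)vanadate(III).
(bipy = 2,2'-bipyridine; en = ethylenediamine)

[Cd(bipy)Br(NH3)3][VCl4(en)]

Cation [Cd…]: ligand charges -1, Cd(II) ⇒ ion charge 1+.
Anion [V…]: ligand charges -4, V(III) ⇒ ion charge 1−.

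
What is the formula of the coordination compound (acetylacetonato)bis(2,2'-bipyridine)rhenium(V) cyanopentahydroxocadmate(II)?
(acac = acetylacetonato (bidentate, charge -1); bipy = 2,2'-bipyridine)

Cation [Re…]: ligand charges -1, Re(V) ⇒ ion charge 4+.
Anion [Cd…]: ligand charges -6, Cd(II) ⇒ ion charge 4−.
One 4+ cation balances one 4− anion.

[Re(acac)(bipy)2][Cd(CN)(OH)5]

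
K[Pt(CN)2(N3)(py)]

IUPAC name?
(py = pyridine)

The 1 potassium counter-ion carries a total charge of +1, so each complex ion is 1−.
Ligand charges: 2×cyano (-1 each), 1×pyridine (neutral), 1×azido (-1 each); total -3. So Pt + (-3) = 1−, giving Pt = +2.
Ligands are named alphabetically: azido before cyano before pyridine.
The complex ion is anionic, so platinum takes the -ate form platinate(II).

potassium azidodicyano(pyridine)platinate(II)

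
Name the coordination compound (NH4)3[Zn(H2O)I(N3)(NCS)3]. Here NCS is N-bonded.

The 3 ammonium counter-ions carry a total charge of +3, so each complex ion is 3−.
Ligand charges: 3×isothiocyanato (-1 each), 1×iodo (-1 each), 1×aqua (neutral), 1×azido (-1 each); total -5. So Zn + (-5) = 3−, giving Zn = +2.
Ligands are named alphabetically: aqua before azido before iodo before isothiocyanato.
The complex ion is anionic, so zinc takes the -ate form zincate(II).

ammonium aquaazidoiodotriisothiocyanatozincate(II)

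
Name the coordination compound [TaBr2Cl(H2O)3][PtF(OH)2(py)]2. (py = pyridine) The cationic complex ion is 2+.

triaquadibromochlorotantalum(V) fluorodihydroxo(pyridine)platinate(II)

The complex cation is given as 2+; its ligand charges sum to -3, so Ta = +5.
With 2 anions per cation, each anion must be 2/2 = 1−.
Anion: ligand charges sum to -3; for the ion to be 1−, Pt = +2.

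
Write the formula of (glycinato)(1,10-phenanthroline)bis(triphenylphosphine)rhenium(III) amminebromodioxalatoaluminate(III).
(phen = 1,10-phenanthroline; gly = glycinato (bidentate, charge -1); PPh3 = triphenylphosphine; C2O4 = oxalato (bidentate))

Cation [Re…]: ligand charges -1, Re(III) ⇒ ion charge 2+.
Anion [Al…]: ligand charges -5, Al(III) ⇒ ion charge 2−.

[Re(gly)(phen)(PPh3)2][AlBr(C2O4)2(NH3)]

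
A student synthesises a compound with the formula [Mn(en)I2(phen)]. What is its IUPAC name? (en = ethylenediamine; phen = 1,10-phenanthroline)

There is no counter-ion, so the complex is neutral overall.
Ligand charges: 1×ethylenediamine (neutral), 1×1,10-phenanthroline (neutral), 2×iodo (-1 each); total -2. So Mn + (-2) = 0, giving Mn = +2.
Ligands are named alphabetically: ethylenediamine before iodo before phenanthroline.

(ethylenediamine)diiodo(1,10-phenanthroline)manganese(II)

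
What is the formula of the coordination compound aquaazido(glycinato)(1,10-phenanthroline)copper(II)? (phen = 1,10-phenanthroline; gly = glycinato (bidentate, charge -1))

[Cu(gly)(H2O)(N3)(phen)]

Ligands: 1 1,10-phenanthroline (phen, neutral), 1 azido (N3, -1), 1 aqua (H2O, neutral), 1 glycinato (gly, -1). Ligand charge sum = -2.
With Cu in oxidation state +2, the complex ion is [Cu...].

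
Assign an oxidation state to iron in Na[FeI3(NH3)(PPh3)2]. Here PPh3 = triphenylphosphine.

1 sodium outside the brackets (+1 each) → the complex ion is 1−.
Ligand charges: 3×I = -3; 2×PPh3 neutral; 1×NH3 neutral; sum -3.
Fe + (-3) = 1− ⇒ Fe is +2.

+2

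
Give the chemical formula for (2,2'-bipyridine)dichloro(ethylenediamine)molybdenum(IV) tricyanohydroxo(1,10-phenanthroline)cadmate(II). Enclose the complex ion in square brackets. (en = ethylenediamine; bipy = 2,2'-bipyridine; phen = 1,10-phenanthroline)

Cation [Mo…]: ligand charges -2, Mo(IV) ⇒ ion charge 2+.
Anion [Cd…]: ligand charges -4, Cd(II) ⇒ ion charge 2−.
One 2+ cation balances one 2− anion.

[Mo(bipy)Cl2(en)][Cd(CN)3(OH)(phen)]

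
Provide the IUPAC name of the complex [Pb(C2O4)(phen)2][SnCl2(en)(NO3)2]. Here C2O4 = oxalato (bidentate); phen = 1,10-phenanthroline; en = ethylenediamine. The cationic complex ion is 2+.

Both ions are complex: the cation is named first with the plain metal name, the anion second with the -ate form; each ion's ligands are alphabetised independently.
The complex cation is given as 2+; its ligand charges sum to -2, so Pb = +4.
A 1:1 salt means the anion carries the equal and opposite charge, 2−.
Anion: ligand charges sum to -4; for the ion to be 2−, Sn = +2.

oxalatobis(1,10-phenanthroline)lead(IV) dichloro(ethylenediamine)dinitratostannate(II)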